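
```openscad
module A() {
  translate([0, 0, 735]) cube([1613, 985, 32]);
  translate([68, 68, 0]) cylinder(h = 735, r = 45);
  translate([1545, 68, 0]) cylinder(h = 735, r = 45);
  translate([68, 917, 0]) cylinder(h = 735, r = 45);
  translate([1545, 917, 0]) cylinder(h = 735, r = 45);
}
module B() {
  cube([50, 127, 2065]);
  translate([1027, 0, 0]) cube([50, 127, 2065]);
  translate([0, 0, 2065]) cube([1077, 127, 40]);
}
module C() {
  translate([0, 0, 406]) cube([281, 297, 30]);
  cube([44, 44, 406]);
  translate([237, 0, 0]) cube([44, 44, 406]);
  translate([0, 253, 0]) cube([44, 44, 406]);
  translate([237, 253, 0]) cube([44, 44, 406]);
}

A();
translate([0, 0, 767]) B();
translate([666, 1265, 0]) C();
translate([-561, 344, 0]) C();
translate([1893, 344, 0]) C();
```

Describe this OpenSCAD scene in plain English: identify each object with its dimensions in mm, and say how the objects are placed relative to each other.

A is a table with a 1613×985 mm rectangular top, 32 mm thick, top surface at z = 767 mm, supported by four round legs of 90 mm diameter, each leg's bounding box inset 23 mm from the nearest pair of top edges, running from the floor.

B is a door frame. The clear opening is 977 mm wide and 2065 mm high. Two 50 mm wide jambs, 127 mm deep, stand either side of the opening from the floor to the top of the opening. A 40 mm thick head sits across the top of both jambs, spanning the full outside width of the frame.

C is a four-legged stool. The seat is 281×297 mm, 30 mm thick, top at z = 436 mm. It stands on four square legs, each 44×44 mm in cross-section, from z = 0 to the seat underside, each flush with a corner of the seat.

The door frame is on top of the table. Three stools sit around the table at the +y, −x, +x sides.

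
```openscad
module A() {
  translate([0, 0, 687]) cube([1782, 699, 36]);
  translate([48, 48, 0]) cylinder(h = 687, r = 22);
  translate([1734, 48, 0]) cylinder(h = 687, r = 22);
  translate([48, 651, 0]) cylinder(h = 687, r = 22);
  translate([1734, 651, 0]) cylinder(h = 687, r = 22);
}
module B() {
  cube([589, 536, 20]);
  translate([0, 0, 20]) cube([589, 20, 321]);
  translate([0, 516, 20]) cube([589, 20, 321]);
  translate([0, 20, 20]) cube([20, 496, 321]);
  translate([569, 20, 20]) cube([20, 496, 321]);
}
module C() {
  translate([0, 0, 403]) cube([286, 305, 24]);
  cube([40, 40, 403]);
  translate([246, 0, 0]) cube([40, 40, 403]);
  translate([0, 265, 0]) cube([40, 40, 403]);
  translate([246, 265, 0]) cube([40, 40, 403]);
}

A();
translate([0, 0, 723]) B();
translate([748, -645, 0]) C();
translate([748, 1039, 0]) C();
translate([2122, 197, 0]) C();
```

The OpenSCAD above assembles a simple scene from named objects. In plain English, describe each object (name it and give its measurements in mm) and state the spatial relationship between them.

A is a table: top 1782 mm (x) × 699 mm (y), 36 mm thick, upper face at z = 723 mm, on four round legs of 44 mm diameter, each leg's bounding box inset 26 mm from the nearest pair of top edges, running from z = 0 to the bottom of the top.

B is an open storage box with external size 589×536×341 mm and wall thickness 20 mm (the base is also 20 mm thick). The base covers the whole footprint; the four walls stand on the base, with the y-facing walls full-width and the x-facing walls fitting between their inner faces.

C is a simple wooden stool: a rectangular seat 286 mm (x) by 305 mm (y), 24 mm thick, top face at z = 427 mm, on four square legs, each 40×40 mm in cross-section. The legs rest on z = 0, each flush with a corner of the seat.

The open box is on top of the table. Three stools sit around the table at the −y, +y, +x sides.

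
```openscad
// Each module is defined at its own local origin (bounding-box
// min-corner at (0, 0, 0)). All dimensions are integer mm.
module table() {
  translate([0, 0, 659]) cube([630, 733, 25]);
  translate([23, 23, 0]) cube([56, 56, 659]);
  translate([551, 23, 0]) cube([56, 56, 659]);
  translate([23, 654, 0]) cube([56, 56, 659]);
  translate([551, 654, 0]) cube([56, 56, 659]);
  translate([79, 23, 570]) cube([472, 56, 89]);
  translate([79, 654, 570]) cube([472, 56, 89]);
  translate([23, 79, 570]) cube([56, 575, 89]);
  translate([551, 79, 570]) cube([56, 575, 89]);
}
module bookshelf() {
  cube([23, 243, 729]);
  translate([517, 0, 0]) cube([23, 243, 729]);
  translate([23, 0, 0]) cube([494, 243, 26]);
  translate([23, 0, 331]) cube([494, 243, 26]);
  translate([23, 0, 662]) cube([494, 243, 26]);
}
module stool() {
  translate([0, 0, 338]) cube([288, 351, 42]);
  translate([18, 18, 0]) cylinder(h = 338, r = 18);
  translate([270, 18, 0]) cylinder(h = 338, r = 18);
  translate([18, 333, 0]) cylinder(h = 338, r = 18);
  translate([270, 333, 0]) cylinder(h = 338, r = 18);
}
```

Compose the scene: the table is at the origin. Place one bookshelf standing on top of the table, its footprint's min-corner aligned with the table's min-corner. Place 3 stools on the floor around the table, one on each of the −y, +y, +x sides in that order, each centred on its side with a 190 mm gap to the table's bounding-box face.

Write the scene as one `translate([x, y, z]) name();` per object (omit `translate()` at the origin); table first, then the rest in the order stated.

table();
translate([0, 0, 684]) bookshelf();
translate([171, -541, 0]) stool();
translate([171, 923, 0]) stool();
translate([820, 191, 0]) stool();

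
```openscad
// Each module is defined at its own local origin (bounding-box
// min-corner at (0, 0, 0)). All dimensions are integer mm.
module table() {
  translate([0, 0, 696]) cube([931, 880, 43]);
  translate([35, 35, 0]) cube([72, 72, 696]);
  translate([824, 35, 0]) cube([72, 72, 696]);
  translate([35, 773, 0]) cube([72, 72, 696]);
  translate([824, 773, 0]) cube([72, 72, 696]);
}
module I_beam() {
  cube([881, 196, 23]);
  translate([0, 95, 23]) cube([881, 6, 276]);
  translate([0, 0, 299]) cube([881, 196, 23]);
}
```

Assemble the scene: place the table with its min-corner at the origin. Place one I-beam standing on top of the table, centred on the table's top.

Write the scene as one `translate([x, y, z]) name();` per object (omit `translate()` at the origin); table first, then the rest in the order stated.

table();
translate([25, 342, 739]) I_beam();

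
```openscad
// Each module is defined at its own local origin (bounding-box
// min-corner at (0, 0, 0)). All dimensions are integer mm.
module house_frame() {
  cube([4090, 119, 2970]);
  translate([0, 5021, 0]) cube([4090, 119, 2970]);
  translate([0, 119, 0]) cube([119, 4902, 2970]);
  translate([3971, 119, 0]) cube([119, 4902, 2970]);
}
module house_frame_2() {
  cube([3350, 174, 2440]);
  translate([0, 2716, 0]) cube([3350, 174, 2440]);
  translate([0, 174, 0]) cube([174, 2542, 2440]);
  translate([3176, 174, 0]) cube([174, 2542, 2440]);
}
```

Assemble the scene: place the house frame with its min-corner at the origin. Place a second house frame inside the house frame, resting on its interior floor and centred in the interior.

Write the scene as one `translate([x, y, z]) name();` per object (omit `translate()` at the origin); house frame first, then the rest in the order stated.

house_frame();
translate([370, 1125, 0]) house_frame_2();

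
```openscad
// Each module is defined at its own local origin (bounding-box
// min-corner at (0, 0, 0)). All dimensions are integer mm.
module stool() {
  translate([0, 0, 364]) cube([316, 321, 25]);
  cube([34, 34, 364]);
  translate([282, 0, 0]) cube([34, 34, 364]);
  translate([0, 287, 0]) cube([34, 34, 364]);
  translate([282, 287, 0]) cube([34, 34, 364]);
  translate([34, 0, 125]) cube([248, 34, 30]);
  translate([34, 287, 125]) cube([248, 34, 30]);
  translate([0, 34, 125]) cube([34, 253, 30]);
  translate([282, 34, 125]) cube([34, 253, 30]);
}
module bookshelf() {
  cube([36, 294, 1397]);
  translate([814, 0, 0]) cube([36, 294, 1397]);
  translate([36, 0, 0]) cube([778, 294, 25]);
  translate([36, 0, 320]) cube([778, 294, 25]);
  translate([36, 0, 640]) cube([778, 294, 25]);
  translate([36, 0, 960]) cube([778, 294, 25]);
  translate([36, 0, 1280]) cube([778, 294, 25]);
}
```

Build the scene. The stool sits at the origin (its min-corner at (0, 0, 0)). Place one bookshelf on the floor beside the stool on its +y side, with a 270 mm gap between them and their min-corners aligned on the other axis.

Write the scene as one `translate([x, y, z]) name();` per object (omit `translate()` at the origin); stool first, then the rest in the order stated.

stool();
translate([0, 591, 0]) bookshelf();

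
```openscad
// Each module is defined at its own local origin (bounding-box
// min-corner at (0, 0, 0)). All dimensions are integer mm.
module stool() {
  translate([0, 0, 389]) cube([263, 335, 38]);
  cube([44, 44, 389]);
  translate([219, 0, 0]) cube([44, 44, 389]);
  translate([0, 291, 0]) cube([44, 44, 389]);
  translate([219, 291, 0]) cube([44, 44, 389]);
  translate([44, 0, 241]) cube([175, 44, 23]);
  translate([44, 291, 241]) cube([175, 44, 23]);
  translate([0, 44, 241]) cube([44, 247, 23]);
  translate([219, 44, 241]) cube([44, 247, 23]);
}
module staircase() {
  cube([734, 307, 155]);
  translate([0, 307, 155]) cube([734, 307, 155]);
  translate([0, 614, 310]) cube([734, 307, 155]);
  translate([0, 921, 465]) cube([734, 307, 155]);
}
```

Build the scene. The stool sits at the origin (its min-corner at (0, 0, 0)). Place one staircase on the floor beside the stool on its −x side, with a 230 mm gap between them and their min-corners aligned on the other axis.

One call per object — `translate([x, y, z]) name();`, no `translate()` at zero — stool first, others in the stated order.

stool();
translate([-964, 0, 0]) staircase();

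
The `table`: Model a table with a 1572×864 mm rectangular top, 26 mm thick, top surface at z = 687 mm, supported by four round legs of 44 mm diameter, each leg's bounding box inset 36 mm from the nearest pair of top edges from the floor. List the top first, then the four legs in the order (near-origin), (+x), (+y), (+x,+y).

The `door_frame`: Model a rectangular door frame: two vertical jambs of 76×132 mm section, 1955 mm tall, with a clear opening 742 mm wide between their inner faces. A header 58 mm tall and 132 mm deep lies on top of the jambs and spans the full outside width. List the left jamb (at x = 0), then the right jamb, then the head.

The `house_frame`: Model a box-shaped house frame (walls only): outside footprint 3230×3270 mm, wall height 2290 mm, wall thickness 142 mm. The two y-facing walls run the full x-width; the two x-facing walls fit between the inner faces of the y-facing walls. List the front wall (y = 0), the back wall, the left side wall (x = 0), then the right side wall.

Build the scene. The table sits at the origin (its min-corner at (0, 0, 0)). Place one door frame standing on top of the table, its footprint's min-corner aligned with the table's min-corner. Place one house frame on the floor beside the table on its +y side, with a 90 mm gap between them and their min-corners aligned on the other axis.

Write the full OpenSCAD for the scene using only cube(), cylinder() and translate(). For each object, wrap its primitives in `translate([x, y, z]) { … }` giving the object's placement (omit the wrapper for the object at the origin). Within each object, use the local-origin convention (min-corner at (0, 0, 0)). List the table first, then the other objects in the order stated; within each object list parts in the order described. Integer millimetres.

translate([0, 0, 661]) cube([1572, 864, 26]);
translate([58, 58, 0]) cylinder(h = 661, r = 22);
translate([1514, 58, 0]) cylinder(h = 661, r = 22);
translate([58, 806, 0]) cylinder(h = 661, r = 22);
translate([1514, 806, 0]) cylinder(h = 661, r = 22);
translate([0, 0, 687]) {
  cube([76, 132, 1955]);
  translate([818, 0, 0]) cube([76, 132, 1955]);
  translate([0, 0, 1955]) cube([894, 132, 58]);
}
translate([0, 954, 0]) {
  cube([3230, 142, 2290]);
  translate([0, 3128, 0]) cube([3230, 142, 2290]);
  translate([0, 142, 0]) cube([142, 2986, 2290]);
  translate([3088, 142, 0]) cube([142, 2986, 2290]);
}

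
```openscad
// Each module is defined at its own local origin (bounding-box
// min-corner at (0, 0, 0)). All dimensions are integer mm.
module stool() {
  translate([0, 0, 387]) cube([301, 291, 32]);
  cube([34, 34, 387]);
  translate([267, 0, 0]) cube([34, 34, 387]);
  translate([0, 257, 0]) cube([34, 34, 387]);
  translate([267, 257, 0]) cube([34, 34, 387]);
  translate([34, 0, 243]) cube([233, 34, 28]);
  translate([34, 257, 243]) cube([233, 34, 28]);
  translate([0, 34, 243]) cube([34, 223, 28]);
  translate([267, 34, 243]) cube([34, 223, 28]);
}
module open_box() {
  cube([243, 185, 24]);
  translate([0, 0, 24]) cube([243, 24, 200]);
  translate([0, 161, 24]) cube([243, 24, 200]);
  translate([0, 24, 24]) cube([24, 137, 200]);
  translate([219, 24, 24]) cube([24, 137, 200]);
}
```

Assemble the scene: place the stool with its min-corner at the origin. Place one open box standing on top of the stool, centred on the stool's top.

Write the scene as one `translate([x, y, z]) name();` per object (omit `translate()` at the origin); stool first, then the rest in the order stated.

stool();
translate([29, 53, 419]) open_box();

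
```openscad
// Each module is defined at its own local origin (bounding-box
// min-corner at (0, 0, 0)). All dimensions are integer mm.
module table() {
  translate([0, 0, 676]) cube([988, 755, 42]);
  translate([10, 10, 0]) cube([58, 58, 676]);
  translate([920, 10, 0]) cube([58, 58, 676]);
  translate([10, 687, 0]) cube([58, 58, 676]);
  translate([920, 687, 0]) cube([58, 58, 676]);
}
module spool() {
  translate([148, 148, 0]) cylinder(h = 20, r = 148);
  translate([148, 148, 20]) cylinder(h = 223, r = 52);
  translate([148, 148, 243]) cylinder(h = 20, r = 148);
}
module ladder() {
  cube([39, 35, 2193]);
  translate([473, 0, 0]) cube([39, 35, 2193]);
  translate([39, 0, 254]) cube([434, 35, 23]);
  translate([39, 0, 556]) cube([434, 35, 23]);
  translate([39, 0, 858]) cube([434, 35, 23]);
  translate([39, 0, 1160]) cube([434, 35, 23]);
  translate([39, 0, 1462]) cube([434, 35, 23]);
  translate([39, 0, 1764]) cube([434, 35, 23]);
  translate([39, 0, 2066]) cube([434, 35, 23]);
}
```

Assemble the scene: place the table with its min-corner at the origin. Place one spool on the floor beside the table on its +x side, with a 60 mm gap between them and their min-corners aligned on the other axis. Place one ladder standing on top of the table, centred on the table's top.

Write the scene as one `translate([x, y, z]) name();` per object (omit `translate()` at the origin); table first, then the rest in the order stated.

table();
translate([1048, 0, 0]) spool();
translate([238, 360, 718]) ladder();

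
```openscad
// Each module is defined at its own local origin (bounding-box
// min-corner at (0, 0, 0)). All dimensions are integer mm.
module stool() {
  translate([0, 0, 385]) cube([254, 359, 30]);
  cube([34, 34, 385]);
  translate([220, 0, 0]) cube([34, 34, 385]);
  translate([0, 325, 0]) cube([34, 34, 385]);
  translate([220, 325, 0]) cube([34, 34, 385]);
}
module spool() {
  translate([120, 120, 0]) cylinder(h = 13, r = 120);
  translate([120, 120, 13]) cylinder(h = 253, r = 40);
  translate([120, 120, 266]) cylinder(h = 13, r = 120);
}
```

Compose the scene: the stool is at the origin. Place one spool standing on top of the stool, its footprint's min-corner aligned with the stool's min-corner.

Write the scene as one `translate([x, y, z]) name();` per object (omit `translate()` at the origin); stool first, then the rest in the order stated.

stool();
translate([0, 0, 415]) spool();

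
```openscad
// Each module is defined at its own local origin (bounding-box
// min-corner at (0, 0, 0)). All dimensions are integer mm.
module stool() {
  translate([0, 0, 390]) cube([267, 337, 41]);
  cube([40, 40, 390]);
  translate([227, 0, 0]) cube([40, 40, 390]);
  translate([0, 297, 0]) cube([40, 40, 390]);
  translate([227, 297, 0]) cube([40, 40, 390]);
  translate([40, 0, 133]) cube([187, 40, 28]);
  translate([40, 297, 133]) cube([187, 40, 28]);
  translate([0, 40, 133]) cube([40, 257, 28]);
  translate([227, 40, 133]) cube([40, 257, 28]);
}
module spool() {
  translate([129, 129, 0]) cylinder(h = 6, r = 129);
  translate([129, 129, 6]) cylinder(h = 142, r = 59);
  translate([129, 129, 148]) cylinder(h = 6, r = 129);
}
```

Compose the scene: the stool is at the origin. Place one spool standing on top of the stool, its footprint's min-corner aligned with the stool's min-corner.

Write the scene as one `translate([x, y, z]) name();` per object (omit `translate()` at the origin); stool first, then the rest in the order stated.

stool();
translate([0, 0, 431]) spool();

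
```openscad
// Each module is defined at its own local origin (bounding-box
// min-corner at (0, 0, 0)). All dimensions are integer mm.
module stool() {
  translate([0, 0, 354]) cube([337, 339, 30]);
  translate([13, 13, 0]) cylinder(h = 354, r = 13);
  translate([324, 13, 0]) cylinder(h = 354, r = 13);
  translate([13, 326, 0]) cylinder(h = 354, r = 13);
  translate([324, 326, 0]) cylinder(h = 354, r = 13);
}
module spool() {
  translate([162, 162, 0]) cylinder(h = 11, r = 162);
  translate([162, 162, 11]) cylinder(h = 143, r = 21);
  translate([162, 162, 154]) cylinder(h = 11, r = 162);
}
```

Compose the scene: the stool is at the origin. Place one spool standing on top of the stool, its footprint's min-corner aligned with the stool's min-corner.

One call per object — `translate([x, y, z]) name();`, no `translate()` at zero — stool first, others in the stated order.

stool();
translate([0, 0, 384]) spool();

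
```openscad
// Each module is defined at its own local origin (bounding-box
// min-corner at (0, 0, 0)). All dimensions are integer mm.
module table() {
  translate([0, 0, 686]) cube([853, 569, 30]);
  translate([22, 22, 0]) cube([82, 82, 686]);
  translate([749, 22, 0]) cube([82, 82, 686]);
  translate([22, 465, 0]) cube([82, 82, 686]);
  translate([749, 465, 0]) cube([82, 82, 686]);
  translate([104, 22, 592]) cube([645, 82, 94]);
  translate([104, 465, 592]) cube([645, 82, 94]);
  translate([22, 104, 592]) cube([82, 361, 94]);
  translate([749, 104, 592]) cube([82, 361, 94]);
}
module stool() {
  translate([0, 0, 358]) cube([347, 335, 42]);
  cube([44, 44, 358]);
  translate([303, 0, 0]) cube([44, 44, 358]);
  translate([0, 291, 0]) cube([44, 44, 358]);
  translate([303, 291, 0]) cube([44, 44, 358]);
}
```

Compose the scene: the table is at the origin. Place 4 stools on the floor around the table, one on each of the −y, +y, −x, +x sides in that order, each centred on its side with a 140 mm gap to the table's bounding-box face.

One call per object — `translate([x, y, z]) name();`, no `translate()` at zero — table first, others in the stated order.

table();
translate([253, -475, 0]) stool();
translate([253, 709, 0]) stool();
translate([-487, 117, 0]) stool();
translate([993, 117, 0]) stool();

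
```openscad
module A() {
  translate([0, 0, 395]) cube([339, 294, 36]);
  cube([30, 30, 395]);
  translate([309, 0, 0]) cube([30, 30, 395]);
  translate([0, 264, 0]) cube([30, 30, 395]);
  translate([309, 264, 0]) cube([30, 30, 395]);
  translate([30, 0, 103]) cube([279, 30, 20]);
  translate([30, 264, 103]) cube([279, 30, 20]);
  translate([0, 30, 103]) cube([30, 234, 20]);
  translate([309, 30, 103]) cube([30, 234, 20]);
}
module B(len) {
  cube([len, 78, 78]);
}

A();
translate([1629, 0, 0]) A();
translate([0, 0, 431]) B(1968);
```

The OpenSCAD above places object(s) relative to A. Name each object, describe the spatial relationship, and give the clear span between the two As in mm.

A is a stool. B is a beam. A beam spans the tops of two stools. The clear span between the two stools is 1290 mm.

Second stool starts at x = 1629; first ends at x = 339; clear span = 1629 − 339 = 1290 mm.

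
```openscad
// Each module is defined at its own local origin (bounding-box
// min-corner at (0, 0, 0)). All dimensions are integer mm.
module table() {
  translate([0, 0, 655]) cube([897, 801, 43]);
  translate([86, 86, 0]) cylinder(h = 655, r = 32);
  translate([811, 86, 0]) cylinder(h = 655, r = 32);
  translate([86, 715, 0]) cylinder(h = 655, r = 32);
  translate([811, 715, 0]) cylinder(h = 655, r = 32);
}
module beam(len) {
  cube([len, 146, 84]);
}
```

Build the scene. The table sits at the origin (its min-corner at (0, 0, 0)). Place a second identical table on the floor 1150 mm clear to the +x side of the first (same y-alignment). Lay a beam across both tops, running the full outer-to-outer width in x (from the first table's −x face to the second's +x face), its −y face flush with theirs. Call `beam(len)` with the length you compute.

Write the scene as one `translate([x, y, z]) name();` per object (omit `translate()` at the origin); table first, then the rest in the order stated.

table();
translate([2047, 0, 0]) table();
translate([0, 0, 698]) beam(2944);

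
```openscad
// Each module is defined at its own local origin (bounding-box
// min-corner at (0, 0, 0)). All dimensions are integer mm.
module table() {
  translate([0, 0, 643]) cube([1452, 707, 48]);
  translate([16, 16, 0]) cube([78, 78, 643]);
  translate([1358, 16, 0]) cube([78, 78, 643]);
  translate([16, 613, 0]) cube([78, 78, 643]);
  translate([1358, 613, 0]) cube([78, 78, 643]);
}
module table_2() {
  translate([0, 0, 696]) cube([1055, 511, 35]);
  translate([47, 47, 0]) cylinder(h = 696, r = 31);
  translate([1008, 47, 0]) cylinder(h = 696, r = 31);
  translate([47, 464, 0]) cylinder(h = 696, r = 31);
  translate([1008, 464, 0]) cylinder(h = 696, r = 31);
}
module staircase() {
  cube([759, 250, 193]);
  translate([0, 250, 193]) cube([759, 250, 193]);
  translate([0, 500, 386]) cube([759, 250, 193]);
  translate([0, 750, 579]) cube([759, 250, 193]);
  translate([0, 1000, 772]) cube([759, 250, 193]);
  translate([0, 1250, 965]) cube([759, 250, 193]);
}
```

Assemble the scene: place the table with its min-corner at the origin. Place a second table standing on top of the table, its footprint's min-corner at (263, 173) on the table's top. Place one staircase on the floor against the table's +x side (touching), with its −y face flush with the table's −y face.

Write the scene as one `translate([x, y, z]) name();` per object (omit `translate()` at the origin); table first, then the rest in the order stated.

table();
translate([263, 173, 691]) table_2();
translate([1452, 0, 0]) staircase();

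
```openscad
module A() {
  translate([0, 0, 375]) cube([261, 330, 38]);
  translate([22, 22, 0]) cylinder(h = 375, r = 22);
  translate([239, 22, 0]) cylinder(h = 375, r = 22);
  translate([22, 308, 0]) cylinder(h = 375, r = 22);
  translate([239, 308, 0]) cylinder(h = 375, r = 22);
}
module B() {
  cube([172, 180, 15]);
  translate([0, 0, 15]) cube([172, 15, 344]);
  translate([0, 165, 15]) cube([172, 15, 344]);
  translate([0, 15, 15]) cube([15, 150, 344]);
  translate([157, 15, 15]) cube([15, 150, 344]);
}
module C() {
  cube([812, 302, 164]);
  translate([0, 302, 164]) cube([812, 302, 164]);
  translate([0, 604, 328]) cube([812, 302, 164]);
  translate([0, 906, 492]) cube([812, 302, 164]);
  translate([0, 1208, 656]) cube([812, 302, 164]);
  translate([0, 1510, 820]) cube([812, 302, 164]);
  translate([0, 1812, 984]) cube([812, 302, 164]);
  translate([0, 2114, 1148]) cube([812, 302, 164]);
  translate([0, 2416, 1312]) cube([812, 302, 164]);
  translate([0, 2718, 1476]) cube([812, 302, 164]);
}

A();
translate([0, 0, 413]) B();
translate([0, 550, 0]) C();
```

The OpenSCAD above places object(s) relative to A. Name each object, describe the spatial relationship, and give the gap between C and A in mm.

The staircase's nearest face is 220 mm from the stool's +y face.

A is a stool. B is an open box. C is a staircase. The open box is on top of the stool. The staircase is on the floor beside the stool on its +y side. The gap between the staircase and the stool is 220 mm.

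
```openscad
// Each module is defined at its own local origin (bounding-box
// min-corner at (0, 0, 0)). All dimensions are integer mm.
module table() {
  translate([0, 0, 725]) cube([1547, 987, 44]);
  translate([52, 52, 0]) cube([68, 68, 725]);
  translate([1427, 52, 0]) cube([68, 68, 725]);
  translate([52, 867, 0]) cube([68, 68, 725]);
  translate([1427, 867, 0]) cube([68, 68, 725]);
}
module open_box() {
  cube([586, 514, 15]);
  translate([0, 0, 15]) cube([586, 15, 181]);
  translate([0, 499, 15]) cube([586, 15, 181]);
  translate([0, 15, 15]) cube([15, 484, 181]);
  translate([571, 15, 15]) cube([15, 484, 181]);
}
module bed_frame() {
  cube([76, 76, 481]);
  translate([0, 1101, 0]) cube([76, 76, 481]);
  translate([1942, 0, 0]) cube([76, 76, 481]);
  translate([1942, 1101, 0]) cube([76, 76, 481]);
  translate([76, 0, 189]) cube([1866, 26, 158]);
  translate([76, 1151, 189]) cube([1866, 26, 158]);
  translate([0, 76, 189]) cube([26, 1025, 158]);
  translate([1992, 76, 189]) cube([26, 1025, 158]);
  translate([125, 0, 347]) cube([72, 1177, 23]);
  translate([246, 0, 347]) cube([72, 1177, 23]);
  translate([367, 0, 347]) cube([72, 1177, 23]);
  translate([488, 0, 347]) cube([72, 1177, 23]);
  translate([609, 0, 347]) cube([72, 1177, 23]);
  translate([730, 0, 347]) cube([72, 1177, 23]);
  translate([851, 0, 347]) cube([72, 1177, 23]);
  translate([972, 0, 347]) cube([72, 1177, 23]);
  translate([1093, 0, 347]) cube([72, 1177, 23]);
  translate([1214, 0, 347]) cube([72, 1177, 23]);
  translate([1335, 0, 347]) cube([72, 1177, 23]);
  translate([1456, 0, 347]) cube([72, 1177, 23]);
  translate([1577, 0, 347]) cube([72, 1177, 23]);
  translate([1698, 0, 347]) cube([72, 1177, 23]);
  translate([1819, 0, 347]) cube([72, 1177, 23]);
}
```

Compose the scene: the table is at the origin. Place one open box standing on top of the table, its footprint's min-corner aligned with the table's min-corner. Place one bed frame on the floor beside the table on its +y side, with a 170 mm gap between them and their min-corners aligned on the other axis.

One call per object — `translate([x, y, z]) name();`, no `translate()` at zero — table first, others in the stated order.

table();
translate([0, 0, 769]) open_box();
translate([0, 1157, 0]) bed_frame();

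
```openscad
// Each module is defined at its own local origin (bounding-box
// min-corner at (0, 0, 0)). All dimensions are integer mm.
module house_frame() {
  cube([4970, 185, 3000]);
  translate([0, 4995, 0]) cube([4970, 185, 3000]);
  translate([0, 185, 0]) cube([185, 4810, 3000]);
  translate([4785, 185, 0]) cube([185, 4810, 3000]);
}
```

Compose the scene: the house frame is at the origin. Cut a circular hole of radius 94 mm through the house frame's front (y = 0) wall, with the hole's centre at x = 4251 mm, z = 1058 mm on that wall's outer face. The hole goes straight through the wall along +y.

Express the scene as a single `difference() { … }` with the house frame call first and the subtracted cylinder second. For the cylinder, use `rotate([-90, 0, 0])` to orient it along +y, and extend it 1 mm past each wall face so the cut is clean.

difference() {
  house_frame();
  translate([4251, -1, 1058]) rotate([-90, 0, 0]) cylinder(h = 187, r = 94);
}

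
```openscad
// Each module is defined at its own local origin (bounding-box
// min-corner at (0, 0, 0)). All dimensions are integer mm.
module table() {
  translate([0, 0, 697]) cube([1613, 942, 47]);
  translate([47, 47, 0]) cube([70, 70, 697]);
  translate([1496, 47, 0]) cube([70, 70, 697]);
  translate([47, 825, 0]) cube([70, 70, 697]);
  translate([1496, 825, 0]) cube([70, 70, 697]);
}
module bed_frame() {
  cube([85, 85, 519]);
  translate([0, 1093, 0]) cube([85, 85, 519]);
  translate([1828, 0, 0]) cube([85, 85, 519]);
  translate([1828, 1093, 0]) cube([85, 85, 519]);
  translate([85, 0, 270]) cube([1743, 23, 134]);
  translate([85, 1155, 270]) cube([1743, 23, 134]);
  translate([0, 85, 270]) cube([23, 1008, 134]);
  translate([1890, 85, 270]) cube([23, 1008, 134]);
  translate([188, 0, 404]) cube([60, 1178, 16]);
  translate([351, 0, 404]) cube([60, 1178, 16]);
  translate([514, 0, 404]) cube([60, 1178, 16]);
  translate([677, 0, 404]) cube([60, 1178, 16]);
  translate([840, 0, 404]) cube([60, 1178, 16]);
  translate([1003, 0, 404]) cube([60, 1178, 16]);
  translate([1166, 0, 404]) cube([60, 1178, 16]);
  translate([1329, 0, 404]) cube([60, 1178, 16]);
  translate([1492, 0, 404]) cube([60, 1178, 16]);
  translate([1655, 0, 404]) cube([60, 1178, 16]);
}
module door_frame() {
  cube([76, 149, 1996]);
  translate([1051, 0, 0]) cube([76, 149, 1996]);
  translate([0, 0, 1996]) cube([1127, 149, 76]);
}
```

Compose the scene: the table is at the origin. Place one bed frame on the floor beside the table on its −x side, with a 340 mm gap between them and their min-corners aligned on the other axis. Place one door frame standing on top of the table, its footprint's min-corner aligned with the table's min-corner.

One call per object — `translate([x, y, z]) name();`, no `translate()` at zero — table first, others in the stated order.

table();
translate([-2253, 0, 0]) bed_frame();
translate([0, 0, 744]) door_frame();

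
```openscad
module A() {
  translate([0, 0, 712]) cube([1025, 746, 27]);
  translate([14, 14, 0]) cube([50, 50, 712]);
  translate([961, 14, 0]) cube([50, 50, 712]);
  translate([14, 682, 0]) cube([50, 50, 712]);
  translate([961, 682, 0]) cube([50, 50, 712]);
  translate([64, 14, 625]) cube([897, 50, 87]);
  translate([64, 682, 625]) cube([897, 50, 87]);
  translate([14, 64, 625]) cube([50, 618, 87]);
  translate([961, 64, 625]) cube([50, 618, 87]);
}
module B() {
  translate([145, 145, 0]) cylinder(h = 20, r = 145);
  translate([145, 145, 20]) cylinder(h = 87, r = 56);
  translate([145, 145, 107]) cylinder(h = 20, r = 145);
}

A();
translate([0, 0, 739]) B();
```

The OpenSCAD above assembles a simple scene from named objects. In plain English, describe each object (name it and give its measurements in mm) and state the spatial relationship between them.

A is a table: top 1025 mm (x) × 746 mm (y), 27 mm thick, upper face at z = 739 mm, on four 50×50 mm square legs, each inset 14 mm from the nearest pair of top edges, running from z = 0 to the bottom of the top. Four apron rails, 50 mm thick and 87 mm tall, run between adjacent legs with their top edges flush with the underside of the top and their outer faces flush with the legs' outer faces.

B is a spool: two coaxial disc flanges of radius 145 mm and thickness 20 mm, joined by a core cylinder of radius 56 mm and height 87 mm. The lower flange rests on z = 0 and the three cylinders share a vertical axis.

The spool is on top of the table.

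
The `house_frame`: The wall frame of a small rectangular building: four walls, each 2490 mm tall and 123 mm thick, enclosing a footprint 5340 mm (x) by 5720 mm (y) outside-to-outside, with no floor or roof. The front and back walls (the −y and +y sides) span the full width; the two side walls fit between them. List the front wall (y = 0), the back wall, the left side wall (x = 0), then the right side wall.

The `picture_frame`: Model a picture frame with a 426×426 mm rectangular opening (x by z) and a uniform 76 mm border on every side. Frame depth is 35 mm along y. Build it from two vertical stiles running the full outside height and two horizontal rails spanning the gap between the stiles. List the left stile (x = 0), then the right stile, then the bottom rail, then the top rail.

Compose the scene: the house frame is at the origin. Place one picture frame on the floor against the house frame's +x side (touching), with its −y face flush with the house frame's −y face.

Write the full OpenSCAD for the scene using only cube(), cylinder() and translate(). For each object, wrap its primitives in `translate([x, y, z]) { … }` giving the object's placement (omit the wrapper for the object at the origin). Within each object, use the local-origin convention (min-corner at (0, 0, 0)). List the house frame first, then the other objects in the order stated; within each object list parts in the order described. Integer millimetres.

cube([5340, 123, 2490]);
translate([0, 5597, 0]) cube([5340, 123, 2490]);
translate([0, 123, 0]) cube([123, 5474, 2490]);
translate([5217, 123, 0]) cube([123, 5474, 2490]);
translate([5340, 0, 0]) {
  cube([76, 35, 578]);
  translate([502, 0, 0]) cube([76, 35, 578]);
  translate([76, 0, 0]) cube([426, 35, 76]);
  translate([76, 0, 502]) cube([426, 35, 76]);
}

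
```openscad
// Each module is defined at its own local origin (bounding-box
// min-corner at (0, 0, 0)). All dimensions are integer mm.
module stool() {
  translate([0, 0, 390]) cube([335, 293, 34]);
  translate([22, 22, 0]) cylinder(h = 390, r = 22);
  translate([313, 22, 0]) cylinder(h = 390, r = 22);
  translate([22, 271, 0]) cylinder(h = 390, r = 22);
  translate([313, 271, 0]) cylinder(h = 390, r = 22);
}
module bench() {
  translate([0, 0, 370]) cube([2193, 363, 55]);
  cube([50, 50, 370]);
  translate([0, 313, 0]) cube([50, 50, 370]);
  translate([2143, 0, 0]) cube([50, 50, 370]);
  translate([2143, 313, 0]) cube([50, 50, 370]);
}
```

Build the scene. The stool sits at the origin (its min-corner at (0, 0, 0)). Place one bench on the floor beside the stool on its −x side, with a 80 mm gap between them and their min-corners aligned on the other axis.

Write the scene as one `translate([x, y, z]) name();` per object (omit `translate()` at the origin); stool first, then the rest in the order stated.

stool();
translate([-2273, 0, 0]) bench();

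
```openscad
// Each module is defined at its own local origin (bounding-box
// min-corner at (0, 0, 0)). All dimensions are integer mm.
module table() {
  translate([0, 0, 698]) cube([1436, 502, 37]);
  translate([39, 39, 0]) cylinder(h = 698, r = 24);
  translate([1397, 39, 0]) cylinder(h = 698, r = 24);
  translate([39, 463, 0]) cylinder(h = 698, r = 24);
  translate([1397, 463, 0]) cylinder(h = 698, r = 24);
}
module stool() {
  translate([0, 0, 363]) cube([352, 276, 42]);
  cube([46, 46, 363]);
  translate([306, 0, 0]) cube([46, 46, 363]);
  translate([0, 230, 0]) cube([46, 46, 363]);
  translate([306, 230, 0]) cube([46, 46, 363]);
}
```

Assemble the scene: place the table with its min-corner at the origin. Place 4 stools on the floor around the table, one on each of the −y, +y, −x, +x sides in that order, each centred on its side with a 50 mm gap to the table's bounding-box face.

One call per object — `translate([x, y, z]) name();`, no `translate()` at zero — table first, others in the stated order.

table();
translate([542, -326, 0]) stool();
translate([542, 552, 0]) stool();
translate([-402, 113, 0]) stool();
translate([1486, 113, 0]) stool();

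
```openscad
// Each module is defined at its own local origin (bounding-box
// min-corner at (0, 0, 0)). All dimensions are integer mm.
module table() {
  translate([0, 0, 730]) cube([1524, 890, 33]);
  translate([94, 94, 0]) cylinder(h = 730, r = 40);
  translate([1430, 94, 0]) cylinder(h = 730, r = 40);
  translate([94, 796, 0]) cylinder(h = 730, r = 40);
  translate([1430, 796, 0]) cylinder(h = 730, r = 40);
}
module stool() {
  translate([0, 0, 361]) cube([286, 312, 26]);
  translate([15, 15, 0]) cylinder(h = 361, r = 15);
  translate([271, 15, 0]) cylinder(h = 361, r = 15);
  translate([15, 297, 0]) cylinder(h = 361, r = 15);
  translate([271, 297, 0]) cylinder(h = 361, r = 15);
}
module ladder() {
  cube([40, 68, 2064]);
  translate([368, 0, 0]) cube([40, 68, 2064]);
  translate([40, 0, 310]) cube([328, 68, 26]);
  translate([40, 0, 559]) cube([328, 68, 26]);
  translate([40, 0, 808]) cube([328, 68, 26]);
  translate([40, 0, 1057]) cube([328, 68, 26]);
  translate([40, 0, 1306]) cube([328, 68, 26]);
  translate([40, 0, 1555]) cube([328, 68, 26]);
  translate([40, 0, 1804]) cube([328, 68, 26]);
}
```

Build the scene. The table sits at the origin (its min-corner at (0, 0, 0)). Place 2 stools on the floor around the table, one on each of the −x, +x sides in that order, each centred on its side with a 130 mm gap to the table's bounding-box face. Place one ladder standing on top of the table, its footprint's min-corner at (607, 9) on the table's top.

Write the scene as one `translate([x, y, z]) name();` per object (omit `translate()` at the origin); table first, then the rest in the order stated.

table();
translate([-416, 289, 0]) stool();
translate([1654, 289, 0]) stool();
translate([607, 9, 763]) ladder();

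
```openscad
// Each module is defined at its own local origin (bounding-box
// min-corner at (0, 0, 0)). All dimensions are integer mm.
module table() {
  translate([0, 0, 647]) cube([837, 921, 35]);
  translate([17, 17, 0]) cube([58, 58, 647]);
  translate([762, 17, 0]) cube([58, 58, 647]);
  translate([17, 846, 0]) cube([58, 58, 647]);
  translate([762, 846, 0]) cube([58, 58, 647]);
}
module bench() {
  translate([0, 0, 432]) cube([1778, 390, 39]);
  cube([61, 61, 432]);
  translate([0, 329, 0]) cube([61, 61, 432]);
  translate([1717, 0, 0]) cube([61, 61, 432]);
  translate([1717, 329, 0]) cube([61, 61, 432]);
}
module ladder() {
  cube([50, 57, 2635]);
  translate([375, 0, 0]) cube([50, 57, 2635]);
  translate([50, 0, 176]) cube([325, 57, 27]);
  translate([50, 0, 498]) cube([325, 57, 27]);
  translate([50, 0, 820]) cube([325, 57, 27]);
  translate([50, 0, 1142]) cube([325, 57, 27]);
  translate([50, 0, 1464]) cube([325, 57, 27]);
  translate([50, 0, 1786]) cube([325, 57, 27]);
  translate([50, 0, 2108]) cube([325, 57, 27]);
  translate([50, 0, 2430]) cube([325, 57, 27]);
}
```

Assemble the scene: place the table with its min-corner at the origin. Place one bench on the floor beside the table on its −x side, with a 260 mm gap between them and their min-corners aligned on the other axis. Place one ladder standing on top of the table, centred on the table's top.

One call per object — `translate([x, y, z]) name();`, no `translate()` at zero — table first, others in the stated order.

table();
translate([-2038, 0, 0]) bench();
translate([206, 432, 682]) ladder();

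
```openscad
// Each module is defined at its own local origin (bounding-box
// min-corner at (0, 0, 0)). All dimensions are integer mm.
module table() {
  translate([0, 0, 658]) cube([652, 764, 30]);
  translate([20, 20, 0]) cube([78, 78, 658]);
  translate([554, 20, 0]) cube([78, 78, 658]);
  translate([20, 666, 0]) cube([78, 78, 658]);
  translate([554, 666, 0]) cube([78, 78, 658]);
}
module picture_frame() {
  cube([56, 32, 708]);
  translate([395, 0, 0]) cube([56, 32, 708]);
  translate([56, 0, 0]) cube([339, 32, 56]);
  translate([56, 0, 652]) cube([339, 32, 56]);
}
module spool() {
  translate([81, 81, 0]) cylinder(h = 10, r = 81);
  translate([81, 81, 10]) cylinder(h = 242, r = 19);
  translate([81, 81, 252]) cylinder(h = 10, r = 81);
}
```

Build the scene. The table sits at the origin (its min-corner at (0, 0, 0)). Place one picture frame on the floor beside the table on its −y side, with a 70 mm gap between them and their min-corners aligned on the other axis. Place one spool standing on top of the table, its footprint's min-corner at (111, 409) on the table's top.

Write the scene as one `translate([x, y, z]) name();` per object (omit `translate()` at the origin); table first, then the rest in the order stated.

table();
translate([0, -102, 0]) picture_frame();
translate([111, 409, 688]) spool();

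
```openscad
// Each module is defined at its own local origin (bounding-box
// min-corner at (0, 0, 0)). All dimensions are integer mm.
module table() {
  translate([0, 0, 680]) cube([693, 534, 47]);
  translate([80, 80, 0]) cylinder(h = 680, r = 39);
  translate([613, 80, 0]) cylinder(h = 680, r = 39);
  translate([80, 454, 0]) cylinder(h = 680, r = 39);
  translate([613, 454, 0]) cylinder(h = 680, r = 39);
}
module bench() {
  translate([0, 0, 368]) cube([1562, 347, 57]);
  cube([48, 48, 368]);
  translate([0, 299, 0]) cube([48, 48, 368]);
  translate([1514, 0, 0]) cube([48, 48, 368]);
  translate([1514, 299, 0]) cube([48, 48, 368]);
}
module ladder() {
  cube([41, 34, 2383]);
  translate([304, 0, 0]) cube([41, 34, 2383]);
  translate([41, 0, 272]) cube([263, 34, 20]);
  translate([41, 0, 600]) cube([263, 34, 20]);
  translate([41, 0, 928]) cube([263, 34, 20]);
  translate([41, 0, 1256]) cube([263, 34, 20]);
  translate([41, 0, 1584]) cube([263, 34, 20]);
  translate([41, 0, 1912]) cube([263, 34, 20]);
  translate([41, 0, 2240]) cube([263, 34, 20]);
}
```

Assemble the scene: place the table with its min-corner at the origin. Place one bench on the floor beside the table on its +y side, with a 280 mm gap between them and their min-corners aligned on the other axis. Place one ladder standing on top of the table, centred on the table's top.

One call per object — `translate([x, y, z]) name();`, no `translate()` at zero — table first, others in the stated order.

table();
translate([0, 814, 0]) bench();
translate([174, 250, 727]) ladder();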